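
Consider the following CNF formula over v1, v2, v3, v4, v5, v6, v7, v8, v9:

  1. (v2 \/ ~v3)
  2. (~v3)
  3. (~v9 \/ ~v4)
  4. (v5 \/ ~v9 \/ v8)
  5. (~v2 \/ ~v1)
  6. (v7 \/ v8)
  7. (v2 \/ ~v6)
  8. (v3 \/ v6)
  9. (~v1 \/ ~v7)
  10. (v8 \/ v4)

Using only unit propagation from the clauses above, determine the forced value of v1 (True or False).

False

(~v3) stands alone — v3 = False.
(v6 \/ v3) with v3 = False leaves only v6, so v6 = True.
In (~v6 \/ v2), ~v6 is now false; v2 must hold, so v2 = True.
From (~v1 \/ ~v2) and v2 = True: v1 = False.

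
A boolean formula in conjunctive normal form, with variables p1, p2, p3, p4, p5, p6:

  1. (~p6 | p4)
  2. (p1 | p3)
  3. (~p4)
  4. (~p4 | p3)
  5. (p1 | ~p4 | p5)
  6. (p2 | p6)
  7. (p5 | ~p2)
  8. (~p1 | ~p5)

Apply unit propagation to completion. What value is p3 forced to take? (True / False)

True

(~p4) is a unit clause: p4 = False.
In (~p6 | p4), p4 is now false; ~p6 must hold, so p6 = False.
(p6 | p2): since p6 = False, the clause reduces to (p2). p2 = True.
In (~p2 | p5), ~p2 is now false; p5 must hold, so p5 = True.
(~p5 | ~p1): since p5 = True, the clause reduces to (~p1). p1 = False.
In (p1 | p3), p1 is now false; p3 must hold, so p3 = True.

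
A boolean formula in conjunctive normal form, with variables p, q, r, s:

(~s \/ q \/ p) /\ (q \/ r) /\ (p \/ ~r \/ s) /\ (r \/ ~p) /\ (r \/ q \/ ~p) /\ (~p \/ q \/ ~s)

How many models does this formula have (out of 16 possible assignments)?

The models are:
  p=0 q=1 r=0 s=0
  p=0 q=1 r=0 s=1
  p=0 q=1 r=1 s=1
  p=1 q=0 r=1 s=0
  p=1 q=1 r=1 s=0
  p=1 q=1 r=1 s=1
That's 6 in total.

6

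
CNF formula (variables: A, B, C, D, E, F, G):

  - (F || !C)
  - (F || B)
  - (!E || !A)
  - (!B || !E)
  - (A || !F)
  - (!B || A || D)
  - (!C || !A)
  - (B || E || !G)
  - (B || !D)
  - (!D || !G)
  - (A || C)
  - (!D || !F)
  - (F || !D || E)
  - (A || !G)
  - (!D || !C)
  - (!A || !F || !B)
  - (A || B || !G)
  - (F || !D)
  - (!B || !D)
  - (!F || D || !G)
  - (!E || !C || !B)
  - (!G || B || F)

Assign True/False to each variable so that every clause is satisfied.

A=True, B=False, C=False, D=False, E=False, F=True, G=False

Pure literal: G appears only negated; assign G = False.
Try A = True.
  then E is forced to False.
  then C is forced to False.
Try B = False.
  then F is forced to True.
  then D is forced to False.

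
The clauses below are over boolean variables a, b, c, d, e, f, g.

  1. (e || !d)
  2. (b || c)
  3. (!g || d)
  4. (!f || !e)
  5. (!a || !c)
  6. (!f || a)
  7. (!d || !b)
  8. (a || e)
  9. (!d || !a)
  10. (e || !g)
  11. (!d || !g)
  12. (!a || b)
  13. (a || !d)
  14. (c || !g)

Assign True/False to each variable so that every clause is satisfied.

f occurs only negated in the remaining clauses — set f = False.
Pure literal: g appears only negated; assign g = False.
Set a = True and propagate.
  then c is forced to False.
  then b is forced to True.
  then d is forced to False.
e is now unconstrained; take e = True.

a=True, b=True, c=False, d=False, e=True, f=False, g=False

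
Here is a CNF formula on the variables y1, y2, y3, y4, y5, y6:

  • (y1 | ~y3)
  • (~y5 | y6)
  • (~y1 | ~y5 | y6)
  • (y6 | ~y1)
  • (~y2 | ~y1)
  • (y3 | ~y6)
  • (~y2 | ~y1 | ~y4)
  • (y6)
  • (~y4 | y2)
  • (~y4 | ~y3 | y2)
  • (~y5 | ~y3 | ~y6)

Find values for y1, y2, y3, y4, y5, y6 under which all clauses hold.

y1 = T, y2 = F, y3 = T, y4 = F, y5 = F, y6 = T

(y6) is a unit clause, so y6 = True.
The clause (y3) is unit: y3 must be True.
(y1) is a unit clause, so y1 = True.
Unit propagation: (~y2) forces y2 = False.
Unit propagation: (~y4) forces y4 = False.
The clause (~y5) is unit: y5 must be False.
Every clause has at least one true literal under this assignment.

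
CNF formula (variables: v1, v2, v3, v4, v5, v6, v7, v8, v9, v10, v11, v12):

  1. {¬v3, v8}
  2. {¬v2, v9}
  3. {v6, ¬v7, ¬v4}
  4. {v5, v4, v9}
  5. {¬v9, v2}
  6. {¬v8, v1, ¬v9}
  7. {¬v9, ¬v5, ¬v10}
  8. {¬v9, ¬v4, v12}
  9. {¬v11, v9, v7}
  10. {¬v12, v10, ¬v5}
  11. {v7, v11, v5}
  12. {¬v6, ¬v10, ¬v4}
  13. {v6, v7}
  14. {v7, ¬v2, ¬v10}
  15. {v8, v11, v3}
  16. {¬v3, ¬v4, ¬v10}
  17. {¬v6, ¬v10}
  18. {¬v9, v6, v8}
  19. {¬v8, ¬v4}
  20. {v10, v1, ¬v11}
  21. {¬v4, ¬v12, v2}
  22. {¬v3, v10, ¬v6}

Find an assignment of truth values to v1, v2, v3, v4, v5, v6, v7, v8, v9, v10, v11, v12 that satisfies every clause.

v1=T  v2=T  v3=F  v4=F  v5=F  v6=T  v7=F  v8=F  v9=T  v10=F  v11=T  v12=T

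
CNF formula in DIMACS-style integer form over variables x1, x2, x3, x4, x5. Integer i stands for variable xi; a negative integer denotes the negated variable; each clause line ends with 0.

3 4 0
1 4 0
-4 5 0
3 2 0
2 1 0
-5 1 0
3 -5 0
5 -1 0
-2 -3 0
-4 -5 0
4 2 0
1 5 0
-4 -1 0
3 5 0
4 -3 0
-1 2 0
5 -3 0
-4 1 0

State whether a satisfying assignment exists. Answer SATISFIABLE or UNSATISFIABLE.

x1 = True:
  propagation gives x5=True, x3=True, x2=False; an empty clause results — contradiction.
x1 = False:
  propagation gives x4=True; an empty clause results — contradiction.
Every branch closes, so no satisfying assignment exists.

UNSATISFIABLE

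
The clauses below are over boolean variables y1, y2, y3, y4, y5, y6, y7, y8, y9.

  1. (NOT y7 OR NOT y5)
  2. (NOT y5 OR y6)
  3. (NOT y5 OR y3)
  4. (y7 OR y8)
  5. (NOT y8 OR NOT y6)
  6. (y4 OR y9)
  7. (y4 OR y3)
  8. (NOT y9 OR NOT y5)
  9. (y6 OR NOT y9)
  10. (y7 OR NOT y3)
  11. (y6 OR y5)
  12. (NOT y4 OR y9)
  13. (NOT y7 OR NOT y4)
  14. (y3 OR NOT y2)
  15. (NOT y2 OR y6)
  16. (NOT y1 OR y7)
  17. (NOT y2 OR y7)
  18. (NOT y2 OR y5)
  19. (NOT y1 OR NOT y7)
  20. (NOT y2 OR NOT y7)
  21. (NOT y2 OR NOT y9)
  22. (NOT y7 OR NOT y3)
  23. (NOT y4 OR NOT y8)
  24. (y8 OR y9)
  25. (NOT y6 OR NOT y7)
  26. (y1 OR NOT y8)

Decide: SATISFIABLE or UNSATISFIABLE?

UNSATISFIABLE

y7 = True:
  propagation gives y5=False, y6=True; an empty clause results — contradiction.
y7 = False:
  propagation gives y8=True, y6=False, y5=False; an empty clause results — contradiction.
Every branch closes, so no satisfying assignment exists.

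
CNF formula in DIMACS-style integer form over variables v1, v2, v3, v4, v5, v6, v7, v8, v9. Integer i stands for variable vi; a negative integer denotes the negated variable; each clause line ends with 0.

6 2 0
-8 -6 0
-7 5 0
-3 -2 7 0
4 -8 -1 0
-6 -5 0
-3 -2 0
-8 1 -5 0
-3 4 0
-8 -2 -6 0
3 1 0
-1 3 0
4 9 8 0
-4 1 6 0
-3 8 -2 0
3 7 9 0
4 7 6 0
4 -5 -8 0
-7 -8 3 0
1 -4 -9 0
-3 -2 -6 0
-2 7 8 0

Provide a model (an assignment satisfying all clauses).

v1=True, v2=False, v3=True, v4=True, v5=False, v6=True, v7=False, v8=False, v9=True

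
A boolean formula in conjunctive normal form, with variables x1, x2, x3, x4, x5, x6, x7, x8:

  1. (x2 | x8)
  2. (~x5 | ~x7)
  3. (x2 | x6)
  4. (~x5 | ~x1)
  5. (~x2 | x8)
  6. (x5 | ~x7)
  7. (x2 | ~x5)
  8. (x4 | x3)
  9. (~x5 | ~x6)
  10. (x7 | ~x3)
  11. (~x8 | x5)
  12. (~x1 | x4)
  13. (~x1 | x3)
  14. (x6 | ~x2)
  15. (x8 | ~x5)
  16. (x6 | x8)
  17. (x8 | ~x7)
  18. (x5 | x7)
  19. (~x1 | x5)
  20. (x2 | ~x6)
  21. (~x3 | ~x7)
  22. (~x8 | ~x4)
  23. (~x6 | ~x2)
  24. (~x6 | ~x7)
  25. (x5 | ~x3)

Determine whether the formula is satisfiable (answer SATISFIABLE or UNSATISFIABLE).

x5 = True:
  propagation gives x7=False, x1=False, x2=True, x8=True; an empty clause results — contradiction.
x5 = False:
  propagation gives x7=False; an empty clause results — contradiction.
Every branch closes, so no satisfying assignment exists.

UNSATISFIABLE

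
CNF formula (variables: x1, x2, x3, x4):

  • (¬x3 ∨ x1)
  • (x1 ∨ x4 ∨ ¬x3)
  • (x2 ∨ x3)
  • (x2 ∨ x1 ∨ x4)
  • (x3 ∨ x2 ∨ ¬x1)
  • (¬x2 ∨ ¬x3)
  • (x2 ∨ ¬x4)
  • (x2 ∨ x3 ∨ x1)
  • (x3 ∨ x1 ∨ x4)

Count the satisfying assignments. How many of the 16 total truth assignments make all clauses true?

The models are:
  x1=F x2=T x3=F x4=T
  x1=T x2=F x3=T x4=F
  x1=T x2=T x3=F x4=F
  x1=T x2=T x3=F x4=T
Count: 4.

4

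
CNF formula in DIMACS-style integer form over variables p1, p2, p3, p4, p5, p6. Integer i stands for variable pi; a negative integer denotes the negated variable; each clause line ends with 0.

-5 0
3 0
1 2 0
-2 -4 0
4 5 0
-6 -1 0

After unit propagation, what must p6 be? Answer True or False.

False

(~p5) stands alone — p5 = False.
(p3) stands alone — p3 = True.
From (p4 | p5) and p5 = False: p4 = True.
(~p2 | ~p4) with p4 = True leaves only ~p2, so p2 = False.
From (p2 | p1) and p2 = False: p1 = True.
(~p6 | ~p1) with p1 = True leaves only ~p6, so p6 = False.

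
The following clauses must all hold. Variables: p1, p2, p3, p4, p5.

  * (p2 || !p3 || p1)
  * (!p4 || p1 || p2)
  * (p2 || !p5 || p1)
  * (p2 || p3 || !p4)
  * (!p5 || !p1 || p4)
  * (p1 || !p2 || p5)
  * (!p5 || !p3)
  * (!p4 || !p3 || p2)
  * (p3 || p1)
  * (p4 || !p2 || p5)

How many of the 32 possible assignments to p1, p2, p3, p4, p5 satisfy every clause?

The models are:
  p1=1 p2=0 p3=0 p4=0 p5=0
  p1=1 p2=0 p3=1 p4=0 p5=0
  p1=1 p2=1 p3=0 p4=1 p5=0
  p1=1 p2=1 p3=0 p4=1 p5=1
  p1=1 p2=1 p3=1 p4=1 p5=0
Count: 5.

5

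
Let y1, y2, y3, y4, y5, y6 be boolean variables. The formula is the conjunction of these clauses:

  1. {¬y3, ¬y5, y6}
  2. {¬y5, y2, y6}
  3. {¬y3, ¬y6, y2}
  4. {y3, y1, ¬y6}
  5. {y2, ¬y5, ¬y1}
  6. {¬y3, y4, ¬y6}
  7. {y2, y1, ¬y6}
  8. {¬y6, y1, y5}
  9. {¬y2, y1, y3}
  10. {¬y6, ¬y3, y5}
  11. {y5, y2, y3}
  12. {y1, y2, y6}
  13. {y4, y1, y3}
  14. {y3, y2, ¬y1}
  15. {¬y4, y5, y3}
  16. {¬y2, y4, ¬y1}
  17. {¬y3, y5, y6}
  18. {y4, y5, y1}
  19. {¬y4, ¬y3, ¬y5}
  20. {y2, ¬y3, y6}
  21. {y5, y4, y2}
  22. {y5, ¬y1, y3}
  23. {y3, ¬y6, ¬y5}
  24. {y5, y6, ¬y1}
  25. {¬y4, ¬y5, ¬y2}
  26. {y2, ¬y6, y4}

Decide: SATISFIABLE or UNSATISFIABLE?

UNSATISFIABLE

y3 = True:
  y6 = True:
    propagation gives y2=True, y4=True, y5=True; an empty clause results — contradiction.
  y6 = False:
    propagation gives y5=False; an empty clause results — contradiction.
y3 = False:
  y1 = True:
    propagation gives y2=True, y4=True, y5=True; an empty clause results — contradiction.
  y1 = False:
    propagation gives y6=False, y2=False; an empty clause results — contradiction.
Every branch closes, so no satisfying assignment exists.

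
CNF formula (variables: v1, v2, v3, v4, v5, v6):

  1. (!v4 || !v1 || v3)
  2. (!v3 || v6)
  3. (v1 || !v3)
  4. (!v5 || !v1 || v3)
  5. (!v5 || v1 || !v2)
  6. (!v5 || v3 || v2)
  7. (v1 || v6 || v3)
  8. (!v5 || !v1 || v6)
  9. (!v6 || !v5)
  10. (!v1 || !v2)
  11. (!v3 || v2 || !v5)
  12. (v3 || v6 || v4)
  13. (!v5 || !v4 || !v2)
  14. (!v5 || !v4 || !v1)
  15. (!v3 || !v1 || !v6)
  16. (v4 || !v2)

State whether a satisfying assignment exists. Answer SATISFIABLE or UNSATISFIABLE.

v5 occurs only negated in the remaining clauses — set v5 = False.
Try v1 = False.
  then v3 is forced to False.
  then v6 is forced to True.
Try v2 = False.
v4 is now unconstrained; take v4 = False.
So v1=F, v2=F, v3=F, v4=F, v5=F, v6=T is a satisfying assignment.

SATISFIABLE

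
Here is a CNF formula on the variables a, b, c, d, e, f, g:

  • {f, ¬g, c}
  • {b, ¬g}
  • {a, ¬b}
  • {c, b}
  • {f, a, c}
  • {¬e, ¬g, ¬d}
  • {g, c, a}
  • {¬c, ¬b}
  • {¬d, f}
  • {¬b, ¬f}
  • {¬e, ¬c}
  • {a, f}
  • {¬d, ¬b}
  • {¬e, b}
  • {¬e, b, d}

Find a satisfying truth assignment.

a=F, b=F, c=T, d=T, e=F, f=T, g=F

e occurs only negated in the remaining clauses — set e = False.
Try a = False.
  then b is forced to False.
  then g is forced to False.
  then c is forced to True.
  then f is forced to True.
d is now unconstrained; take d = True.
Every clause has at least one true literal under this assignment.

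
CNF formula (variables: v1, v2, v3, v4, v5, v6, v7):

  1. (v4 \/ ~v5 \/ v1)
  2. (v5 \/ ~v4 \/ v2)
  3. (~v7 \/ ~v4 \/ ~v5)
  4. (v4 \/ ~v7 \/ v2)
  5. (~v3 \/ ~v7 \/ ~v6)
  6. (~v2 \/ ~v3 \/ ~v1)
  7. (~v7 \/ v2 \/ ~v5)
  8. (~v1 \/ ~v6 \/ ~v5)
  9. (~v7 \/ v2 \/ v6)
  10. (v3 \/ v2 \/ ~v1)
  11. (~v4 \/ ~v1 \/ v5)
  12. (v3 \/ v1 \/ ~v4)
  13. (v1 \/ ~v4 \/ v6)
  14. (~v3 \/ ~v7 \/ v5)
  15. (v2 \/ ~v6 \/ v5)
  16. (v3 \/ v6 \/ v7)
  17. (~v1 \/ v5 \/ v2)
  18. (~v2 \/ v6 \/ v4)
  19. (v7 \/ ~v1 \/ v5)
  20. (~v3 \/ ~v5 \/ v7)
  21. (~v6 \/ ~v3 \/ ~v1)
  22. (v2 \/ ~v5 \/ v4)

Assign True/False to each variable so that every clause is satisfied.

Set v1 = False and propagate.
Set v2 = False and propagate.
Branch on v3: take v3 = True.
The remaining clauses are satisfied by v4 = False, v5 = False, v6 = False, v7 = False.
Check each clause:
  1. (v1 \/ ~v5 \/ v4) — ~v5 is true.
  2. (v2 \/ ~v4 \/ v5) — ~v4 is true.
  3. (~v5 \/ ~v7 \/ ~v4) — ~v7 is true.
  4. (~v7 \/ v4 \/ v2) — ~v7 is true.
  5. (~v6 \/ ~v7 \/ ~v3) — ~v7 is true.
  6. (~v2 \/ ~v3 \/ ~v1) — ~v1 is true.
  7. (v2 \/ ~v5 \/ ~v7) — ~v7 is true.
  8. (~v6 \/ ~v5 \/ ~v1) — ~v6 is true.
  9. (~v7 \/ v6 \/ v2) — ~v7 is true.
  10. (~v1 \/ v2 \/ v3) — v3 is true.
  11. (v5 \/ ~v4 \/ ~v1) — ~v4 is true.
  12. (v1 \/ v3 \/ ~v4) — v3 is true.
  13. (v6 \/ ~v4 \/ v1) — ~v4 is true.
  14. (v5 \/ ~v3 \/ ~v7) — ~v7 is true.
  15. (~v6 \/ v2 \/ v5) — ~v6 is true.
  16. (v6 \/ v3 \/ v7) — v3 is true.
  17. (v5 \/ v2 \/ ~v1) — ~v1 is true.
  18. (v6 \/ v4 \/ ~v2) — ~v2 is true.
  19. (v7 \/ v5 \/ ~v1) — ~v1 is true.
  20. (~v3 \/ ~v5 \/ v7) — ~v5 is true.
  21. (~v6 \/ ~v3 \/ ~v1) — ~v6 is true.
  22. (v2 \/ v4 \/ ~v5) — ~v5 is true.

v1 = 0, v2 = 0, v3 = 1, v4 = 0, v5 = 0, v6 = 0, v7 = 0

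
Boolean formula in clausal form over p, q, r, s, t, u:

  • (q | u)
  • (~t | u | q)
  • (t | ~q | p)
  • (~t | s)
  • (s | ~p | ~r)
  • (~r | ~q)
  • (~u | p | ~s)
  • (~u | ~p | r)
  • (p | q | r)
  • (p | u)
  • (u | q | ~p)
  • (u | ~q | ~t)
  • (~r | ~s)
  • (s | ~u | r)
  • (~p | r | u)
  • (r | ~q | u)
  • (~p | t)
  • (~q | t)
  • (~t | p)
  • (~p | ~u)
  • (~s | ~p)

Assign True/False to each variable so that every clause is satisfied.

Set p = False and propagate.
  then u is forced to True.
  then s is forced to False.
  then t is forced to False.
  then q is forced to False.
  then r is forced to True.

p = F  q = F  r = T  s = F  t = F  u = T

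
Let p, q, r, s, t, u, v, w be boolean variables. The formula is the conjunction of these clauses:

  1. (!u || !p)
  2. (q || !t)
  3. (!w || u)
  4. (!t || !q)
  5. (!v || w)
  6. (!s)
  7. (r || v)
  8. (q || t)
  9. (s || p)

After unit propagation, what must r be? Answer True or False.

True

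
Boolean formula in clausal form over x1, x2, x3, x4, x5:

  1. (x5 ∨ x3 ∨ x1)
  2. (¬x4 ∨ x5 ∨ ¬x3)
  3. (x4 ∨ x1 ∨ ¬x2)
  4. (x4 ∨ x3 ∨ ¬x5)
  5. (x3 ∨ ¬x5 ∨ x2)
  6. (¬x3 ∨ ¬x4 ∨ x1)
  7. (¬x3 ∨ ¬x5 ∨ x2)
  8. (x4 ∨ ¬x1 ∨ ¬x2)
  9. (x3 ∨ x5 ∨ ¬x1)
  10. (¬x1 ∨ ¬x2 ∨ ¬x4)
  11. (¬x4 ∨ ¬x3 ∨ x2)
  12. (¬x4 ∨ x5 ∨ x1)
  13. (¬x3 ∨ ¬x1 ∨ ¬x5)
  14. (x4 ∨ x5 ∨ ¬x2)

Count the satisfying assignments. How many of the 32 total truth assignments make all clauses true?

Satisfying assignments:
  x1=0 x2=0 x3=1 x4=0 x5=0
  x1=0 x2=1 x3=0 x4=1 x5=1
  x1=1 x2=0 x3=1 x4=0 x5=0
That's 3 in total.

3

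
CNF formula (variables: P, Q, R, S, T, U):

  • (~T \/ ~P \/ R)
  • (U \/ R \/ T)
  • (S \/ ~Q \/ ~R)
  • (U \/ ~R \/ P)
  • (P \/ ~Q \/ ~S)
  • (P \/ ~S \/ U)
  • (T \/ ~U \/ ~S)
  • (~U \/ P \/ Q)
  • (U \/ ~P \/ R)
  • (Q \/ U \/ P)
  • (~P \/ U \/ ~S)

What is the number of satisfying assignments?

11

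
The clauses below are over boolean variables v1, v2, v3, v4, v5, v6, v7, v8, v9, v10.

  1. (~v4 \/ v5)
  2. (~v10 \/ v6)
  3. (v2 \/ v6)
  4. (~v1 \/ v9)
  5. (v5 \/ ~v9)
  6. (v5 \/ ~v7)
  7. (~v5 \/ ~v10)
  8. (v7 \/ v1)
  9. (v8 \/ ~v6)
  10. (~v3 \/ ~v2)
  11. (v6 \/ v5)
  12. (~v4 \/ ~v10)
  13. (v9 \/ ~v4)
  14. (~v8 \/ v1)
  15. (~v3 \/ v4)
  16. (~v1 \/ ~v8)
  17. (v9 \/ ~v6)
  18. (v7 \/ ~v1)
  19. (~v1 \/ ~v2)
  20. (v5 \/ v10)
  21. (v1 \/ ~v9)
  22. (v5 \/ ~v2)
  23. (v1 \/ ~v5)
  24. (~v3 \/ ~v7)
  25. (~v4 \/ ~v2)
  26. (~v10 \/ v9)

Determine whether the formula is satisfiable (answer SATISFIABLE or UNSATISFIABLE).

v1 = True:
  propagation gives v9=True, v5=True, v10=False, v8=False; an empty clause results — contradiction.
v1 = False:
  propagation gives v7=True, v5=True; an empty clause results — contradiction.
Every branch closes, so no satisfying assignment exists.

UNSATISFIABLE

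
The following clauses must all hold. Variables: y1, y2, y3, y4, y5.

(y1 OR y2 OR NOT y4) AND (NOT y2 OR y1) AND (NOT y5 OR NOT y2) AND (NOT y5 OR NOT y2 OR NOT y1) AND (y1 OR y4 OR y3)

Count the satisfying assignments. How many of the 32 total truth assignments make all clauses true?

14

Case analysis on y1 and y2:
  y1=1, y2=1: remaining (y3,y4,y5) ∈ {(0,0,0); (0,1,0); (1,0,0); (1,1,0)} — 4.
  y1=1, y2=0: y3, y4, y5 free → 2^3 = 8.
  y1=0, y2=1: a clause becomes empty — 0.
  y1=0, y2=0: remaining (y3,y4,y5) ∈ {(1,0,0); (1,0,1)} — 2.
Total: 4 + 8 + 0 + 2 = 14.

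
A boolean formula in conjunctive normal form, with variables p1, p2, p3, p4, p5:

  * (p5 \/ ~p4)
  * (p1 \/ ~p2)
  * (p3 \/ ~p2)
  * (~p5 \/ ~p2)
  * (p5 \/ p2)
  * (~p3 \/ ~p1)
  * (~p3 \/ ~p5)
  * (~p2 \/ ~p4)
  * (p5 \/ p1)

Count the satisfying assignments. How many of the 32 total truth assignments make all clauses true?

The models are:
  p1=F p2=F p3=F p4=F p5=T
  p1=F p2=F p3=F p4=T p5=T
  p1=T p2=F p3=F p4=F p5=T
  p1=T p2=F p3=F p4=T p5=T
That's 4 in total.

4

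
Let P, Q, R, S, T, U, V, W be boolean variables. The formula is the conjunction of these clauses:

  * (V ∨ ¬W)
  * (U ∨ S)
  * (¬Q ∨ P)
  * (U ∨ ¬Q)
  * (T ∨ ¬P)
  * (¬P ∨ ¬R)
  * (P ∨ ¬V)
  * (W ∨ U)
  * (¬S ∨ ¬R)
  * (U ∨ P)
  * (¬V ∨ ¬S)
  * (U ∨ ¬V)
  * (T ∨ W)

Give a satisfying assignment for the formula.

Pure literal: Q appears only negated; assign Q = False.
Pure literal: T appears only positively; assign T = True.
Set P = False and propagate.
  then V is forced to False.
  then W is forced to False.
  then U is forced to True.
Set R = True and propagate.
  then S is forced to False.
Every clause has at least one true literal under this assignment.

P=False, Q=False, R=True, S=False, T=True, U=True, V=False, W=False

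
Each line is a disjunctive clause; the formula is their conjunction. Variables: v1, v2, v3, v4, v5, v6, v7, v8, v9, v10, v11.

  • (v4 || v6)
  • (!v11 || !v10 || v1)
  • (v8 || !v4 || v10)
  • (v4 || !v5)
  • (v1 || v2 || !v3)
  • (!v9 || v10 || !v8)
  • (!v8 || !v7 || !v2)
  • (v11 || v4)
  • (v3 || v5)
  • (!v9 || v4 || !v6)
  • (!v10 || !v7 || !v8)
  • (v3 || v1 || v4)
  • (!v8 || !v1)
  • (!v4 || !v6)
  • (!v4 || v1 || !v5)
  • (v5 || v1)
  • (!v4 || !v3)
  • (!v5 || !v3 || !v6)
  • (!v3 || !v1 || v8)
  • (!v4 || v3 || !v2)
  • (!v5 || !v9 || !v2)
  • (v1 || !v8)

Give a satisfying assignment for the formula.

v7 occurs only negated in the remaining clauses — set v7 = False.
Set v1 = True and propagate.
  then v8 is forced to False.
  then v3 is forced to False.
  then v5 is forced to True.
  then v4 is forced to True.
  then v10 is forced to True.
  then v6 is forced to False.
  then v2 is forced to False.
v9, v11 are now unconstrained; take v9 = True, v11 = False.

v1=True, v2=False, v3=False, v4=True, v5=True, v6=False, v7=False, v8=False, v9=True, v10=True, v11=False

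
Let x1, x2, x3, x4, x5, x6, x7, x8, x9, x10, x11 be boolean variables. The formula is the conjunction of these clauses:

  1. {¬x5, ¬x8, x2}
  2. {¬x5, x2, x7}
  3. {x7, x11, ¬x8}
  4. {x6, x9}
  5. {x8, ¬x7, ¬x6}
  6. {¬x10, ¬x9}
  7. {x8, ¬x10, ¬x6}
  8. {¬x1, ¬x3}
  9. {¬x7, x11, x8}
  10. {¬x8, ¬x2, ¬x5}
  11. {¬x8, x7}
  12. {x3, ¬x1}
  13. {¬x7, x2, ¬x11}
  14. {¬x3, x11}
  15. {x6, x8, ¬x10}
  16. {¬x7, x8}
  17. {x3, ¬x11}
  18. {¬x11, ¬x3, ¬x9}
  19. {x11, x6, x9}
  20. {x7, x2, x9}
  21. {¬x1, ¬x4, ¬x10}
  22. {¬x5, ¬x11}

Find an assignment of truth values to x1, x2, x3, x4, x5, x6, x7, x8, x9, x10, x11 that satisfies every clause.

x1 occurs only negated in the remaining clauses — set x1 = False.
x5 occurs only negated in the remaining clauses — set x5 = False.
Branch on x2: take x2 = True.
For the remaining variables, x3 = False, x4 = True, x6 = False, x7 = False, x8 = False, x9 = True, x10 = False, x11 = False works.

x1=False  x2=True  x3=False  x4=True  x5=False  x6=False  x7=False  x8=False  x9=True  x10=False  x11=False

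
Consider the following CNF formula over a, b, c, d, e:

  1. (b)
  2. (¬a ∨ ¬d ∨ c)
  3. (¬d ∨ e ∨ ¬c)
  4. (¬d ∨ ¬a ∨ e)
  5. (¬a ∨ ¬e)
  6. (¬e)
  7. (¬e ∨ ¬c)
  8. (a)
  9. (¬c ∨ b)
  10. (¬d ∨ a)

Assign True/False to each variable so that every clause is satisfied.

a=T, b=T, c=F, d=F, e=F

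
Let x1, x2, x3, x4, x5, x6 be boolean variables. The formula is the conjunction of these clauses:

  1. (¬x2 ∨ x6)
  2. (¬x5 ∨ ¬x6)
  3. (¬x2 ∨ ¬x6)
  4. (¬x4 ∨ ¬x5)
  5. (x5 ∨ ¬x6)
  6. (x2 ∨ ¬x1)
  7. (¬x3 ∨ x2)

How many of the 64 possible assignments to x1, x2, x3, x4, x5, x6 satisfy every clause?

3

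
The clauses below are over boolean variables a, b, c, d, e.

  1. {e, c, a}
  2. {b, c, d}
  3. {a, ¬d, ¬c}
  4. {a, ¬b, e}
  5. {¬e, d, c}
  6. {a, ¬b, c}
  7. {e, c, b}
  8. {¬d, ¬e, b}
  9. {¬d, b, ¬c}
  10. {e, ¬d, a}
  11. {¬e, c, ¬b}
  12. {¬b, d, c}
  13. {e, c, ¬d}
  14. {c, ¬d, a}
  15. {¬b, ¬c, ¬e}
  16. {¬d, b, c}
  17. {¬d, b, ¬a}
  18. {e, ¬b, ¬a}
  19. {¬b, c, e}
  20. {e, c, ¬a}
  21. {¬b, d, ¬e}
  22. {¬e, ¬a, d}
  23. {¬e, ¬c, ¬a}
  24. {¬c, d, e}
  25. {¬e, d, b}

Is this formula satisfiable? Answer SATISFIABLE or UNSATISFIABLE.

c = True:
  e = True:
    propagation gives b=False, d=False; an empty clause results — contradiction.
  e = False:
    propagation gives d=True, a=True, b=True; an empty clause results — contradiction.
c = False:
  e = True:
    propagation gives d=True, b=True; an empty clause results — contradiction.
  e = False:
    propagation gives a=True; an empty clause results — contradiction.
Every branch closes, so no satisfying assignment exists.

UNSATISFIABLE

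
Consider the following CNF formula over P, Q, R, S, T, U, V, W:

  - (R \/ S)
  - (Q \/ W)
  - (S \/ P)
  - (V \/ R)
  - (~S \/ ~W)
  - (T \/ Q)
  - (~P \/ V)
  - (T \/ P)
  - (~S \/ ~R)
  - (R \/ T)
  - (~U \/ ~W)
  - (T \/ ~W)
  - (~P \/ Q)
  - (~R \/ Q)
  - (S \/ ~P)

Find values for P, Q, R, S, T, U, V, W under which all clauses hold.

P = T, Q = T, R = F, S = T, T = T, U = T, V = T, W = F

Q occurs only positively in the remaining clauses — set Q = True.
Pure literal: T appears only positively; assign T = True.
Branch on P: take P = True.
  then V is forced to True.
  then S is forced to True.
  then W is forced to False.
  then R is forced to False.
U is now unconstrained; take U = True.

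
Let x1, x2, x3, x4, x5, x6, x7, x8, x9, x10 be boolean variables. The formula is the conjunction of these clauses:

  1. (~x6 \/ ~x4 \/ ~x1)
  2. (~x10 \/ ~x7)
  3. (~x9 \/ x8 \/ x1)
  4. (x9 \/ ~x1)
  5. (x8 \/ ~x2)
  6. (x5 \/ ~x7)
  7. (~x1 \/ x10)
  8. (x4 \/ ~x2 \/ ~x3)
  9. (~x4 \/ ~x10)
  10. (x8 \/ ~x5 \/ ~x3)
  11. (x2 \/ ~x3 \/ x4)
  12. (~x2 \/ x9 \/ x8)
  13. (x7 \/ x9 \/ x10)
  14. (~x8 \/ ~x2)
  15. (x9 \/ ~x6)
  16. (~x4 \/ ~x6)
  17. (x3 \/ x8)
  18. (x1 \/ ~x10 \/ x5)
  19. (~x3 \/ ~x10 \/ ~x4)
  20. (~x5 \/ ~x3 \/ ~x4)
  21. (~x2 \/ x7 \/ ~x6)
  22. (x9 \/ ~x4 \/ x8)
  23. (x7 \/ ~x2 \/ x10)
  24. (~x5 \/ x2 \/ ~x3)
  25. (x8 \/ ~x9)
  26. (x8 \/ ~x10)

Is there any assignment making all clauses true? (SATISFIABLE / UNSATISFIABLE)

SATISFIABLE

Try x1 = False.
Set x2 = False and propagate.
Set x3 = False and propagate.
  then x8 is forced to True.
The remaining clauses are satisfied by x4 = False, x5 = True, x6 = True, x7 = False, x9 = True, x10 = False.
So x1 = F, x2 = F, x3 = F, x4 = F, x5 = T, x6 = T, x7 = F, x8 = T, x9 = T, x10 = F is a satisfying assignment.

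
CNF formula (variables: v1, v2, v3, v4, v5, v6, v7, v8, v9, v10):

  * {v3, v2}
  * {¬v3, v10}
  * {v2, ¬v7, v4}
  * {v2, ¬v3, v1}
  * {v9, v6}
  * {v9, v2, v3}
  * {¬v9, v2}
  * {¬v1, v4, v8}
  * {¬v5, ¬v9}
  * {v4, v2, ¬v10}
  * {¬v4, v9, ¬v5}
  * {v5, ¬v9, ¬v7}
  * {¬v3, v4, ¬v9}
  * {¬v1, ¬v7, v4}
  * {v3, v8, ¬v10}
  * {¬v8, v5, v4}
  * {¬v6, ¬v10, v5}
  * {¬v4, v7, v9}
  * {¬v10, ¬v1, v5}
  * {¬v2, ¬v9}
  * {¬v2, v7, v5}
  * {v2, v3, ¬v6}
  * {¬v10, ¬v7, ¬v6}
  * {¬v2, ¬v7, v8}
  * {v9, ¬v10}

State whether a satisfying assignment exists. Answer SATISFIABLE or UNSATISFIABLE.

SATISFIABLE

Try v1 = True.
Branch on v2: take v2 = True.
  then v9 is forced to False.
  then v6 is forced to True.
  then v10 is forced to False.
  then v3 is forced to False.
Set v4 = False and propagate.
  then v8 is forced to True.
  then v7 is forced to False.
  then v5 is forced to True.
So v1=T  v2=T  v3=F  v4=F  v5=T  v6=T  v7=F  v8=T  v9=F  v10=F is a satisfying assignment.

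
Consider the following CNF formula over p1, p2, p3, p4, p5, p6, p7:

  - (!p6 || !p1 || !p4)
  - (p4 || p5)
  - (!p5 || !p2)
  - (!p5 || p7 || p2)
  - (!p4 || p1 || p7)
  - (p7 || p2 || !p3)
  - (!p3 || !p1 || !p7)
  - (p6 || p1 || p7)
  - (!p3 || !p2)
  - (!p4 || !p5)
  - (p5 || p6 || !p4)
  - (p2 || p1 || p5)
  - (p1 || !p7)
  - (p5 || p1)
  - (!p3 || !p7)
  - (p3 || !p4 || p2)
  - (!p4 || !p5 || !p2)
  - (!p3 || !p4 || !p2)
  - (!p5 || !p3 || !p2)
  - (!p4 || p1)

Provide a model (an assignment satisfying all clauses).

p1 = T  p2 = F  p3 = F  p4 = F  p5 = T  p6 = F  p7 = T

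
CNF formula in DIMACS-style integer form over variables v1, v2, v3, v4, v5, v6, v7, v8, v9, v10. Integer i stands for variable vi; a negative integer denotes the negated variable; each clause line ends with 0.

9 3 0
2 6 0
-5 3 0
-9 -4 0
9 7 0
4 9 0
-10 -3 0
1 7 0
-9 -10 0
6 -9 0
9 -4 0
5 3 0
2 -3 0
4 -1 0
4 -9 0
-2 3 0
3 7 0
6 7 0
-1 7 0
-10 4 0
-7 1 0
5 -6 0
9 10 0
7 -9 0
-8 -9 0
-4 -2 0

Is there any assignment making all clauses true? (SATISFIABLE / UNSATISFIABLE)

UNSATISFIABLE

v9 = True:
  propagation gives v4=False; an empty clause results — contradiction.
v9 = False:
  propagation gives v3=True, v7=True, v4=True; an empty clause results — contradiction.
Every branch closes, so no satisfying assignment exists.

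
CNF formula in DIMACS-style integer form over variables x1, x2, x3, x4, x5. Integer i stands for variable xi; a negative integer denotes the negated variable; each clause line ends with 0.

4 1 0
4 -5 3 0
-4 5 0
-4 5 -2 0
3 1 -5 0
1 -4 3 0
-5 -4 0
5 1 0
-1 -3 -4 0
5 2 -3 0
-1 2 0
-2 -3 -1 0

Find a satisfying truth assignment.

Try x1 = True.
  then x2 is forced to True.
  then x3 is forced to False.
Branch on x4: take x4 = False.
  then x5 is forced to False.
Every clause has at least one true literal under this assignment.
Check each clause:
  1. (x4 ∨ x1) — x1 is true.
  2. (¬x5 ∨ x4 ∨ x3) — ¬x5 is true.
  3. (¬x4 ∨ x5) — ¬x4 is true.
  4. (x5 ∨ ¬x2 ∨ ¬x4) — ¬x4 is true.
  5. (x3 ∨ x1 ∨ ¬x5) — x1 is true.
  6. (x1 ∨ x3 ∨ ¬x4) — x1 is true.
  7. (¬x4 ∨ ¬x5) — ¬x5 is true.
  8. (x1 ∨ x5) — x1 is true.
  9. (¬x4 ∨ ¬x3 ∨ ¬x1) — ¬x4 is true.
  10. (x2 ∨ x5 ∨ ¬x3) — ¬x3 is true.
  11. (¬x1 ∨ x2) — x2 is true.
  12. (¬x2 ∨ ¬x1 ∨ ¬x3) — ¬x3 is true.

x1=T, x2=T, x3=F, x4=F, x5=F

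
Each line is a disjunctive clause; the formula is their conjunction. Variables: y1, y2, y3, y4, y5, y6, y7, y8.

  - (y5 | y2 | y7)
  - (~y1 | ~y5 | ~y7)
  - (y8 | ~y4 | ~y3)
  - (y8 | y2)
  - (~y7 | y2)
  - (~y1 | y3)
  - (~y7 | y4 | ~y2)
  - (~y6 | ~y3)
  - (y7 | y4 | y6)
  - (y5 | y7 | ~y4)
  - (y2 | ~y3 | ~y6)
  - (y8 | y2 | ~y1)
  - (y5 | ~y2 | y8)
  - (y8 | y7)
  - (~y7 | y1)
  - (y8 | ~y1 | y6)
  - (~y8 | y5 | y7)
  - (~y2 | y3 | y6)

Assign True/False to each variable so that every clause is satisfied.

y1=F, y2=T, y3=F, y4=T, y5=T, y6=T, y7=F, y8=T

Check each clause:
  1. (y5 | y7 | y2) — y2 is true.
  2. (~y5 | ~y1 | ~y7) — ~y7 is true.
  3. (~y4 | y8 | ~y3) — y8 is true.
  4. (y8 | y2) — y8 is true.
  5. (~y7 | y2) — ~y7 is true.
  6. (~y1 | y3) — ~y1 is true.
  7. (y4 | ~y7 | ~y2) — ~y7 is true.
  8. (~y3 | ~y6) — ~y3 is true.
  9. (y7 | y4 | y6) — y4 is true.
  10. (y7 | y5 | ~y4) — y5 is true.
  11. (~y3 | y2 | ~y6) — y2 is true.
  12. (y2 | y8 | ~y1) — y8 is true.
  13. (y8 | y5 | ~y2) — y8 is true.
  14. (y8 | y7) — y8 is true.
  15. (y1 | ~y7) — ~y7 is true.
  16. (y8 | y6 | ~y1) — y8 is true.
  17. (y7 | y5 | ~y8) — y5 is true.
  18. (y6 | ~y2 | y3) — y6 is true.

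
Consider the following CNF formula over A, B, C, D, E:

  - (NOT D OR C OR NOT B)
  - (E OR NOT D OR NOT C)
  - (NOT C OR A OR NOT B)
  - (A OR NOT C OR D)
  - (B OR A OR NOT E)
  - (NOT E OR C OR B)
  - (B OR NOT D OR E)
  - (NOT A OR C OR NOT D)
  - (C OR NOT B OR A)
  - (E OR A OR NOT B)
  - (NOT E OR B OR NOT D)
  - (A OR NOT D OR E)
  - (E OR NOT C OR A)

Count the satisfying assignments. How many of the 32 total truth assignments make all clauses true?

9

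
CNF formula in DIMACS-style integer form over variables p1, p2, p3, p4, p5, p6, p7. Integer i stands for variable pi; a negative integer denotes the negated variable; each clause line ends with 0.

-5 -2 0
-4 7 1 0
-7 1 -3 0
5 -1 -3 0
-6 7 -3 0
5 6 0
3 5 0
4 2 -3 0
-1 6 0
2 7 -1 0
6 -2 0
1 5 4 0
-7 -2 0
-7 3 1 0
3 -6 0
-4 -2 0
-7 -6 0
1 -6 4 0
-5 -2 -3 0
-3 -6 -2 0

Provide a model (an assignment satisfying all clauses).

p1 = 0  p2 = 0  p3 = 0  p4 = 0  p5 = 1  p6 = 0  p7 = 0

Set p1 = False and propagate.
Branch on p2: take p2 = False.
For the remaining variables, p3 = False, p4 = False, p5 = True, p6 = False, p7 = False works.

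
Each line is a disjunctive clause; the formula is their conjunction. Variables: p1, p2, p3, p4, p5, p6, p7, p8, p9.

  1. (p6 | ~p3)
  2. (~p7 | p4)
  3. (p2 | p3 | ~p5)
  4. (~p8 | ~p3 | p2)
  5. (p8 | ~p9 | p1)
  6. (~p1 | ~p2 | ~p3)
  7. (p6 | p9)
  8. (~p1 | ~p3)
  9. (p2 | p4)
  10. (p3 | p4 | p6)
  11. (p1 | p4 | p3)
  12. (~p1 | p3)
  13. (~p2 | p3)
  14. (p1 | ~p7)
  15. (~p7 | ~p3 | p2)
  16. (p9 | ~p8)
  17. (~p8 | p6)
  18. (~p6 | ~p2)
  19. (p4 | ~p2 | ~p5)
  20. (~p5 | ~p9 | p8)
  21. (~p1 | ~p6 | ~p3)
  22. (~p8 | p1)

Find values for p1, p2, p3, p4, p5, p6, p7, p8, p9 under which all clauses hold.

p1=0, p2=0, p3=1, p4=1, p5=1, p6=1, p7=0, p8=0, p9=0

Pure literal: p4 appears only positively; assign p4 = True.
Pure literal: p7 appears only negated; assign p7 = False.
Branch on p1: take p1 = False.
  then p8 is forced to False.
  then p9 is forced to False.
  then p6 is forced to True.
  then p2 is forced to False.
Branch on p3: take p3 = True.
p5 is now unconstrained; take p5 = True.
Check each clause:
  1. (p6 | ~p3) — p6 is true.
  2. (p4 | ~p7) — ~p7 is true.
  3. (~p5 | p2 | p3) — p3 is true.
  4. (~p8 | ~p3 | p2) — ~p8 is true.
  5. (~p9 | p1 | p8) — ~p9 is true.
  6. (~p1 | ~p2 | ~p3) — ~p1 is true.
  7. (p6 | p9) — p6 is true.
  8. (~p1 | ~p3) — ~p1 is true.
  9. (p4 | p2) — p4 is true.
  10. (p3 | p4 | p6) — p3 is true.
  11. (p4 | p1 | p3) — p3 is true.
  12. (~p1 | p3) — p3 is true.
  13. (~p2 | p3) — p3 is true.
  14. (~p7 | p1) — ~p7 is true.
  15. (~p3 | p2 | ~p7) — ~p7 is true.
  16. (p9 | ~p8) — ~p8 is true.
  17. (p6 | ~p8) — ~p8 is true.
  18. (~p2 | ~p6) — ~p2 is true.
  19. (~p5 | ~p2 | p4) — p4 is true.
  20. (~p5 | ~p9 | p8) — ~p9 is true.
  21. (~p3 | ~p1 | ~p6) — ~p1 is true.
  22. (~p8 | p1) — ~p8 is true.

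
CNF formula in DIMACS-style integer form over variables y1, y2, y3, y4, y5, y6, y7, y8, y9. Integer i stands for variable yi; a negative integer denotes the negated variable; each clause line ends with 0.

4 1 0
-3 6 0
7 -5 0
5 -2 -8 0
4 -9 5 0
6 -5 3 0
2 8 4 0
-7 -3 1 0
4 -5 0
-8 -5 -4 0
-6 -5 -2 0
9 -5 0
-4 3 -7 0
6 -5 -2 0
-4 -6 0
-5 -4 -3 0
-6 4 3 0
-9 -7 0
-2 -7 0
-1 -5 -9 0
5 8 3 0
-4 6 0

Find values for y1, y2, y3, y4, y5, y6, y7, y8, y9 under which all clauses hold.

Branch on y1: take y1 = True.
Set y2 = False and propagate.
For the remaining variables, y3 = False, y4 = False, y5 = False, y6 = False, y7 = True, y8 = True, y9 = False works.

y1 = True, y2 = False, y3 = False, y4 = False, y5 = False, y6 = False, y7 = True, y8 = True, y9 = False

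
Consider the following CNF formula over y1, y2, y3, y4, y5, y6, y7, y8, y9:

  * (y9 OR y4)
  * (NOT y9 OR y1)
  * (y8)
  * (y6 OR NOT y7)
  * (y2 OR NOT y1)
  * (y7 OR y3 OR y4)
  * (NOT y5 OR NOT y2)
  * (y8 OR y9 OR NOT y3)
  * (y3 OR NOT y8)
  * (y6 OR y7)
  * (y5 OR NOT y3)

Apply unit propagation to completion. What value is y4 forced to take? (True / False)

(y8) is a unit clause: y8 = True.
In (NOT y8 OR y3), NOT y8 is now false; y3 must hold, so y3 = True.
From (y5 OR NOT y3) and y3 = True: y5 = True.
In (NOT y5 OR NOT y2), NOT y5 is now false; NOT y2 must hold, so y2 = False.
From (NOT y1 OR y2) and y2 = False: y1 = False.
(y1 OR NOT y9): since y1 = False, the clause reduces to (NOT y9). y9 = False.
(y9 OR y4): since y9 = False, the clause reduces to (y4). y4 = True.

True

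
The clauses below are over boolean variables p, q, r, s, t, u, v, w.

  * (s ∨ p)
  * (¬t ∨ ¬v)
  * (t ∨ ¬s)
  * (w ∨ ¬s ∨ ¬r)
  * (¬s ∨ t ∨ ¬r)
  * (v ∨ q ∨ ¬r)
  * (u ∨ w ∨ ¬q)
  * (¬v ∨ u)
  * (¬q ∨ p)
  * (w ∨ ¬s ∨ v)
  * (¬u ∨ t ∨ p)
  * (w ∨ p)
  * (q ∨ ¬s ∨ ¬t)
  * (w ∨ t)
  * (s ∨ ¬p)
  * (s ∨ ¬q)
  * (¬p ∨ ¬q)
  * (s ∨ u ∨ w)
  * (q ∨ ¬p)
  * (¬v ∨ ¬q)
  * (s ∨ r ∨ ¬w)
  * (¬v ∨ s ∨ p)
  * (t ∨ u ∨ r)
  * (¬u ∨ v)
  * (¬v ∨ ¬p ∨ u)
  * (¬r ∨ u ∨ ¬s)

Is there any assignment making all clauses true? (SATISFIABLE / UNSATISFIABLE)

s = True:
  propagation gives t=True, v=False, w=True, q=True; an empty clause results — contradiction.
s = False:
  propagation gives p=True; an empty clause results — contradiction.
Every branch closes, so no satisfying assignment exists.

UNSATISFIABLE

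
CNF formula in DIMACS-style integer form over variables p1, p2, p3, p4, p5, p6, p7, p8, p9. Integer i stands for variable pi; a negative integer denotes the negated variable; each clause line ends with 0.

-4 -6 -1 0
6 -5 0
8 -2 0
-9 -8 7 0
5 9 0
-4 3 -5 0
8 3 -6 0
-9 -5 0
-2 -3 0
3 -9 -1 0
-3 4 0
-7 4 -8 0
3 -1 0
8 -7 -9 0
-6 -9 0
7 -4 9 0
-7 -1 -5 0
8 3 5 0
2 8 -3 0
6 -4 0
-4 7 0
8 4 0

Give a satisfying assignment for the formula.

p1 = F  p2 = F  p3 = F  p4 = F  p5 = T  p6 = T  p7 = F  p8 = T  p9 = F

Check each clause:
  1. (NOT p4 OR NOT p6 OR NOT p1) — NOT p4 is true.
  2. (p6 OR NOT p5) — p6 is true.
  3. (NOT p2 OR p8) — p8 is true.
  4. (NOT p8 OR NOT p9 OR p7) — NOT p9 is true.
  5. (p9 OR p5) — p5 is true.
  6. (NOT p4 OR p3 OR NOT p5) — NOT p4 is true.
  7. (p3 OR NOT p6 OR p8) — p8 is true.
  8. (NOT p9 OR NOT p5) — NOT p9 is true.
  9. (NOT p3 OR NOT p2) — NOT p3 is true.
  10. (p3 OR NOT p1 OR NOT p9) — NOT p1 is true.
  11. (NOT p3 OR p4) — NOT p3 is true.
  12. (p4 OR NOT p8 OR NOT p7) — NOT p7 is true.
  13. (p3 OR NOT p1) — NOT p1 is true.
  14. (p8 OR NOT p7 OR NOT p9) — p8 is true.
  15. (NOT p6 OR NOT p9) — NOT p9 is true.
  16. (p7 OR NOT p4 OR p9) — NOT p4 is true.
  17. (NOT p5 OR NOT p1 OR NOT p7) — NOT p7 is true.
  18. (p5 OR p8 OR p3) — p8 is true.
  19. (p8 OR NOT p3 OR p2) — p8 is true.
  20. (NOT p4 OR p6) — NOT p4 is true.
  21. (p7 OR NOT p4) — NOT p4 is true.
  22. (p4 OR p8) — p8 is true.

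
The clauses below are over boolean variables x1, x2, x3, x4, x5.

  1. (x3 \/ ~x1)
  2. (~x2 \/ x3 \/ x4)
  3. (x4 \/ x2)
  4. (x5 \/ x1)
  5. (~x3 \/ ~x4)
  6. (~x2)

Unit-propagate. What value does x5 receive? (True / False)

(~x2) is a unit clause: x2 = False.
In (x4 \/ x2), x2 is now false; x4 must hold, so x4 = True.
In (~x4 \/ ~x3), ~x4 is now false; ~x3 must hold, so x3 = False.
In (~x1 \/ x3), x3 is now false; ~x1 must hold, so x1 = False.
From (x1 \/ x5) and x1 = False: x5 = True.

True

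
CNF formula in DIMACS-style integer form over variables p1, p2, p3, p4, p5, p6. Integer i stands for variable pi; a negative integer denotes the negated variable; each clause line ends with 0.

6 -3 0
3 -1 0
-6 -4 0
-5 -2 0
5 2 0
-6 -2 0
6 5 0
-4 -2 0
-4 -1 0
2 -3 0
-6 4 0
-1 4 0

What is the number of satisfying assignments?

Satisfying assignments:
  p1=0 p2=0 p3=0 p4=0 p5=1 p6=0
  p1=0 p2=0 p3=0 p4=1 p5=1 p6=0
Count: 2.

2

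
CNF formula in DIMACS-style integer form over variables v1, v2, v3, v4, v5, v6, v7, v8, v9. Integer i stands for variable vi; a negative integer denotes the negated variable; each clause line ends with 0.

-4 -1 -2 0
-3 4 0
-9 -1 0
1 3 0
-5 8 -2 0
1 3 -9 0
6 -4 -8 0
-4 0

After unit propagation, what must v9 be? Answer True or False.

(¬v4) is a unit clause: v4 = False.
In (v4 ∨ ¬v3), v4 is now false; ¬v3 must hold, so v3 = False.
(v3 ∨ v1): since v3 = False, the clause reduces to (v1). v1 = True.
From (¬v9 ∨ ¬v1) and v1 = True: v9 = False.

False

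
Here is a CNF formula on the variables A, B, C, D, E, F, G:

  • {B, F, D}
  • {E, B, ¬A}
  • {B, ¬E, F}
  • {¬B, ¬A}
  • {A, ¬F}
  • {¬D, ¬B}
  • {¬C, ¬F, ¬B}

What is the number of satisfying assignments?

20

Split on B, then F.
  B=1, F=1: a clause becomes empty — 0.
  B=1, F=0: forces A=0; D=0; C, E, G free → 2^3 = 8.
  B=0, F=1: forces A=1; E=1; C, D, G free → 2^3 = 8.
  B=0, F=0: remaining (A,C,D,E,G) ∈ {(0,0,1,0,0); (0,0,1,0,1); (0,1,1,0,0); (0,1,1,0,1)} — 4.
Total: 0 + 8 + 8 + 4 = 20.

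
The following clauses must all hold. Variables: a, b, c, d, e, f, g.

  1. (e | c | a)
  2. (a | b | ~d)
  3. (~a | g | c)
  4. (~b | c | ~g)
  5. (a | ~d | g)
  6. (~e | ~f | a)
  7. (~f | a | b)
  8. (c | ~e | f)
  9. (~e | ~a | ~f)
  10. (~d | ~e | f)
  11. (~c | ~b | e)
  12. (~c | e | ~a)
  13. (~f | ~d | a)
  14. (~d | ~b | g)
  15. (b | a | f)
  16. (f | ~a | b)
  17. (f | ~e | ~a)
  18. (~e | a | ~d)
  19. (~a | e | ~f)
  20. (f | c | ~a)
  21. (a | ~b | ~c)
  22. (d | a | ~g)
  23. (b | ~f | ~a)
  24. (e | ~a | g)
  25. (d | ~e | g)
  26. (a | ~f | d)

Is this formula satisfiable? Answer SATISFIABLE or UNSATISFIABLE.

UNSATISFIABLE

a = True:
  e = True:
    propagation gives f=False; an empty clause results — contradiction.
  e = False:
    propagation gives c=False, g=True, b=False, f=True; an empty clause results — contradiction.
a = False:
  d = True:
    propagation gives b=True, g=True, c=True; an empty clause results — contradiction.
  d = False:
    propagation gives g=False, e=False, c=True, b=False; an empty clause results — contradiction.
Every branch closes, so no satisfying assignment exists.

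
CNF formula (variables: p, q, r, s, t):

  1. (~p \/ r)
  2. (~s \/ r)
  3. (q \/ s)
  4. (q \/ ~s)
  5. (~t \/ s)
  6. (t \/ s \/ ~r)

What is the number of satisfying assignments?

The models are:
  p=0 q=1 r=0 s=0 t=0
  p=0 q=1 r=1 s=1 t=0
  p=0 q=1 r=1 s=1 t=1
  p=1 q=1 r=1 s=1 t=0
  p=1 q=1 r=1 s=1 t=1
That's 5 in total.

5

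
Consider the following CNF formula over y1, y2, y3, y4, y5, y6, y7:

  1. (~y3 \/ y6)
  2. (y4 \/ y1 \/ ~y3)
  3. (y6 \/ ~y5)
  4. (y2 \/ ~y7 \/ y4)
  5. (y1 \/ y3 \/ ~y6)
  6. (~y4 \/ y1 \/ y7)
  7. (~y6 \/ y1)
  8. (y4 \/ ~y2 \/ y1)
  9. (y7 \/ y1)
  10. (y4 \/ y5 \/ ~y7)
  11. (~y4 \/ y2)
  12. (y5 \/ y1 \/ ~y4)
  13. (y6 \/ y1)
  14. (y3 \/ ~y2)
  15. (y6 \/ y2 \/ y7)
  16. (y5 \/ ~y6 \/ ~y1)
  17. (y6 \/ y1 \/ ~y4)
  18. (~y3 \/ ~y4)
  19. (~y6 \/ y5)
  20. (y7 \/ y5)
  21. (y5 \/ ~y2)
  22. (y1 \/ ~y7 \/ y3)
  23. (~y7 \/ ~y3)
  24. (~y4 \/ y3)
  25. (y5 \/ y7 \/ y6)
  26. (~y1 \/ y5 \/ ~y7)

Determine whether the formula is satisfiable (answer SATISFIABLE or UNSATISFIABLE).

SATISFIABLE

Branch on y1: take y1 = True.
Set y2 = False and propagate.
  then y4 is forced to False.
  then y7 is forced to False.
  then y6 is forced to True.
  then y5 is forced to True.
y3 is now unconstrained; take y3 = False.
So y1=True, y2=False, y3=False, y4=False, y5=True, y6=True, y7=False is a satisfying assignment.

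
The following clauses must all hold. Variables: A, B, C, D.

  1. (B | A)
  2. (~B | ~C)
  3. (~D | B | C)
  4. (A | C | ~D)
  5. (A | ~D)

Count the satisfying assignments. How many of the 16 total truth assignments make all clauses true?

6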